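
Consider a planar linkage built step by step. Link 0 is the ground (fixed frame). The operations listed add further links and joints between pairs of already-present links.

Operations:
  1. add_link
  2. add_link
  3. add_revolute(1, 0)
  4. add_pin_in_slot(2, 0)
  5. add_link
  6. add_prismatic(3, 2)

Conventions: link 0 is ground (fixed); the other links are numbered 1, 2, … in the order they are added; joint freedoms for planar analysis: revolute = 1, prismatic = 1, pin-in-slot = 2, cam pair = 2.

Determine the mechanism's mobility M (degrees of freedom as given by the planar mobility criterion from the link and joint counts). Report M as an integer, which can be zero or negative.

(L,J1,J2)=(1,0,0); link0 fixed
link1: (2,0,0)
link2: (3,0,0)
R 1-0 [J1]: (3,1,0)
PS 2-0 [J2]: (3,1,1)
link3: (4,1,1)
P 3-2 [J1]: (4,2,1)
Grübler: 3·3 − 2·2 − 1 = 4

M = 4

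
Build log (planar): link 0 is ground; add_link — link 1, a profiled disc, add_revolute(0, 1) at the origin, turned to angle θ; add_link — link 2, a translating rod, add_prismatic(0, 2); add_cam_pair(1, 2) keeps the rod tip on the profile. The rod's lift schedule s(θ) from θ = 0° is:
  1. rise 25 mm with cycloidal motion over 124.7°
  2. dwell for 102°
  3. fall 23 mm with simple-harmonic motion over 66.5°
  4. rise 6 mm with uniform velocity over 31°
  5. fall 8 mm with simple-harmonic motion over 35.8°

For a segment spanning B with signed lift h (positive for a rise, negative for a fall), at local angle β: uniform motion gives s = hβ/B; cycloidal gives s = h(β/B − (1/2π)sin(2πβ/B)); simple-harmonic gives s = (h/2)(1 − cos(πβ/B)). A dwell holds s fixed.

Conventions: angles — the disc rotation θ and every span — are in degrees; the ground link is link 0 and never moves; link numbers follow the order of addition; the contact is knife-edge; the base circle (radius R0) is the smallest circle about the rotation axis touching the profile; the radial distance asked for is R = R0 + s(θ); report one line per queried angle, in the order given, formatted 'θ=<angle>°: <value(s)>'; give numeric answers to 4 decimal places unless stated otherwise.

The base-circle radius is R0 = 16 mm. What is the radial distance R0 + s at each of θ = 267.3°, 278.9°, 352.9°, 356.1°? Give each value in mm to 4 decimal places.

seg 1 [0°–124.7°] cycloidal, h=25: full span → s += 25 → s = 25.0000
seg 2 [124.7°–226.7°] dwell: s stays 25.0000
seg 3 [226.7°–293.2°] simple-harmonic, h=-23: θ=267.3° here. β=40.6, B=66.5. -23/2·(1 − cos(π·0.6105)) = -15.4134 → s = 9.5866
seg 3 [226.7°–293.2°] simple-harmonic, h=-23: θ=278.9° here. β=52.2, B=66.5. -23/2·(1 − cos(π·0.7850)) = -20.4741 → s = 4.5259
seg 3 [226.7°–293.2°] simple-harmonic, h=-23: full span → s += -23 → s = 2.0000
seg 4 [293.2°–324.2°] uniform, h=6: full span → s += 6 → s = 8.0000
seg 5 [324.2°–360°] simple-harmonic, h=-8: θ=352.9° here. β=28.7, B=35.8. -8/2·(1 − cos(π·0.8017)) = -7.2484 → s = 0.7516
seg 5 [324.2°–360°] simple-harmonic, h=-8: θ=356.1° here. β=31.9, B=35.8. -8/2·(1 − cos(π·0.8911)) = -7.7680 → s = 0.2320
θ=267.3°: R = R0 + s = 16 + 9.5866 = 25.5866
θ=278.9°: R = R0 + s = 16 + 4.5259 = 20.5259
θ=352.9°: R = R0 + s = 16 + 0.7516 = 16.7516
θ=356.1°: R = R0 + s = 16 + 0.2320 = 16.2320

θ=267.3°: 25.5866
θ=278.9°: 20.5259
θ=352.9°: 16.7516
θ=356.1°: 16.2320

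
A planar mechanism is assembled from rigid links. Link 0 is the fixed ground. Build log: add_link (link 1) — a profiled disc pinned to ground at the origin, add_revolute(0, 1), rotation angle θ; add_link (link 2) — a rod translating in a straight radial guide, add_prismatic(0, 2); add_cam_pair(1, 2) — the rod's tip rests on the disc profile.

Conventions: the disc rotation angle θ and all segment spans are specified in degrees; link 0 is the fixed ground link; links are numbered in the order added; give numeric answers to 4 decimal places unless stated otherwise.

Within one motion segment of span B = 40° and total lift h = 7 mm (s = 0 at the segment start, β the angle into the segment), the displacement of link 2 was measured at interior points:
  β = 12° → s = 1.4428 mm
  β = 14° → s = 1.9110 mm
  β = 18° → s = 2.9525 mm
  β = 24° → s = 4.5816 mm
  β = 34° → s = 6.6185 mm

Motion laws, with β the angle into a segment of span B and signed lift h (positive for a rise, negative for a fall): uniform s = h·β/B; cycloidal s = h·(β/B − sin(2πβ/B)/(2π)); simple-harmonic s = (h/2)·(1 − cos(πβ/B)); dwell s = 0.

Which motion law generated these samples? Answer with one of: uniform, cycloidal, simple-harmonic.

candidates at β/B = r: uniform s = h·r (linear in β); cycloidal s = h·(r − sin(2πr)/(2π)); simple-harmonic s = (h/2)(1 − cos(πr))
β=12°: printed 1.4428 | uniform 2.1000, cycloidal 1.0404, simple-harmonic 1.4428
β=14°: printed 1.9110 | uniform 2.4500, cycloidal 1.5487, simple-harmonic 1.9110
β=18°: printed 2.9525 | uniform 3.1500, cycloidal 2.8057, simple-harmonic 2.9525
β=24°: printed 4.5816 | uniform 4.2000, cycloidal 4.8548, simple-harmonic 4.5816
β=34°: printed 6.6185 | uniform 5.9500, cycloidal 6.8513, simple-harmonic 6.6185
only one law matches every sample → simple-harmonic

simple-harmonic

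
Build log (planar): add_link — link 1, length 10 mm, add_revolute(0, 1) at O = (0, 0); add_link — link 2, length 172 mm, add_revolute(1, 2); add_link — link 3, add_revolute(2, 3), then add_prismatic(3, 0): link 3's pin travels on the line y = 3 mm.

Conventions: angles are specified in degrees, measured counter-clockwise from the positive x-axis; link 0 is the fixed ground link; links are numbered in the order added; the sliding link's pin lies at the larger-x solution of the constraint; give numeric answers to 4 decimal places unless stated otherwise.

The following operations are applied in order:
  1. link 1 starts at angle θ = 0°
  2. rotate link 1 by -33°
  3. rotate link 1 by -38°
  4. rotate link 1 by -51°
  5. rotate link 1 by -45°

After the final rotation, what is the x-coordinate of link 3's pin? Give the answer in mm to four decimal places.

geometry: r = 10 mm, L = 172 mm, e = 3 mm; θ starts at 0°
rotate link 1 by -33°: θ ← 0° -33° = -33°
rotate link 1 by -38°: θ ← -33° -38° = -71°
rotate link 1 by -51°: θ ← -71° -51° = -122°
rotate link 1 by -45°: θ ← -122° -45° = -167°
crank pin P = (r cos θ, r sin θ) = (-9.743701, -2.249511)
h = r sin θ − e = -2.249511 − 3 = -5.249511
x = r cos θ + √(L² − h²) = -9.743701 + 171.919873 = 162.176172

162.1762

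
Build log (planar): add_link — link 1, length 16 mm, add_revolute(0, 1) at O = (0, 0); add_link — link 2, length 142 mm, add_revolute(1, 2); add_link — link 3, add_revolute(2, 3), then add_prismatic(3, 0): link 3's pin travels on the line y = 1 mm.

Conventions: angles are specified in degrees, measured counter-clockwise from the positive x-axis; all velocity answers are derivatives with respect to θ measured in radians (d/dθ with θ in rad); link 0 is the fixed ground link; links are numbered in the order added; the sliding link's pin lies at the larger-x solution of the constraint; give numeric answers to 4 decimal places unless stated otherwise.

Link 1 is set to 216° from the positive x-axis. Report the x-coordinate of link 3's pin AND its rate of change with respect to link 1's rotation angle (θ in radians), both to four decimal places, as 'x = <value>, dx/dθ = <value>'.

geometry: r = 16 mm, L = 142 mm, e = 1 mm
crank pin P = (r cos θ, r sin θ) = (-12.944272, -9.404564)
h = r sin θ − e = -9.404564 − 1 = -10.404564
x = r cos θ + √(L² − h²) = -12.944272 + 141.618308 = 128.674036
dx/dθ = −r sin θ − h·r cos θ/√(L² − h²) (θ in radians; h = -10.404564) = 8.453561

x = 128.6740, dx/dθ = 8.4536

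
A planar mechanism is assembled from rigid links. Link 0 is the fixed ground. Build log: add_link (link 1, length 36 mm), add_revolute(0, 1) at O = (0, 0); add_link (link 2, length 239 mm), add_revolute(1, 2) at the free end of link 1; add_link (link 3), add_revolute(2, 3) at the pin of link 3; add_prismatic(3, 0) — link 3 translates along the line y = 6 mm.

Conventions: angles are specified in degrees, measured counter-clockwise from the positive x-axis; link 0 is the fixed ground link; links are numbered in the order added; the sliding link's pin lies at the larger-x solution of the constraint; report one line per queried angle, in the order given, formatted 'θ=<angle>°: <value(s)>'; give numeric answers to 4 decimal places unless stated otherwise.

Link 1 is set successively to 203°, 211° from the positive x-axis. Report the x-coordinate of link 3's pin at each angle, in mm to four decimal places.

geometry: r = 36 mm, L = 239 mm, e = 6 mm
θ=203°: crank pin P = (r cos θ, r sin θ) = (-33.138175, -14.066321)
θ=203°: h = r sin θ − e = -14.066321 − 6 = -20.066321
θ=203°: x = r cos θ + √(L² − h²) = -33.138175 + 238.156131 = 205.017956
θ=211°: crank pin P = (r cos θ, r sin θ) = (-30.858023, -18.541371)
θ=211°: h = r sin θ − e = -18.541371 − 6 = -24.541371
θ=211°: x = r cos θ + √(L² − h²) = -30.858023 + 237.736663 = 206.878641

θ=203°: 205.0180
θ=211°: 206.8786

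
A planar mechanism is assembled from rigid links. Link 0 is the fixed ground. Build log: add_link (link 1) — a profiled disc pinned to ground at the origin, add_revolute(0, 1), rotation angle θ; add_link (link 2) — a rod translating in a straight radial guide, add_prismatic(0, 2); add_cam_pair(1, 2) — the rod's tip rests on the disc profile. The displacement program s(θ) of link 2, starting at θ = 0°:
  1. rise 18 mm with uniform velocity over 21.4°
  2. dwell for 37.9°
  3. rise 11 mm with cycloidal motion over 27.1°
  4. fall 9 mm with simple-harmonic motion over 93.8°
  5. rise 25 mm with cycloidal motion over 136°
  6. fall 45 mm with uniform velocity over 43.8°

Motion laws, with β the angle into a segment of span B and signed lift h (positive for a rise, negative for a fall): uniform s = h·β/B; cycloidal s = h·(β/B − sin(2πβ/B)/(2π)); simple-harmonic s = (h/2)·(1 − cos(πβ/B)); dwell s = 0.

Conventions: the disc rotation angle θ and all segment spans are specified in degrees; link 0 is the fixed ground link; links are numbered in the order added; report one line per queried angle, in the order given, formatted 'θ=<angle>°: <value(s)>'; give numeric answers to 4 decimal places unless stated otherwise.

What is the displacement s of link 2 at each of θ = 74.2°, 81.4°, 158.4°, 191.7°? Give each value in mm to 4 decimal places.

seg 1 [0°–21.4°] uniform, h=18: full span → s += 18 → s = 18.0000
seg 2 [21.4°–59.3°] dwell: s stays 18.0000
seg 3 [59.3°–86.4°] cycloidal, h=11: θ=74.2° here. β=14.9, B=27.1. 11·(0.5498 − sin(2π·0.5498)/(2π)) = 6.5870 → s = 24.5870
seg 3 [59.3°–86.4°] cycloidal, h=11: θ=81.4° here. β=22.1, B=27.1. 11·(0.8155 − sin(2π·0.8155)/(2π)) = 10.5750 → s = 28.5750
seg 3 [59.3°–86.4°] cycloidal, h=11: full span → s += 11 → s = 29.0000
seg 4 [86.4°–180.2°] simple-harmonic, h=-9: θ=158.4° here. β=72, B=93.8. -9/2·(1 − cos(π·0.7676)) = -7.8529 → s = 21.1471
seg 4 [86.4°–180.2°] simple-harmonic, h=-9: full span → s += -9 → s = 20.0000
seg 5 [180.2°–316.2°] cycloidal, h=25: θ=191.7° here. β=11.5, B=136. 25·(0.0846 − sin(2π·0.0846)/(2π)) = 0.0981 → s = 20.0981

θ=74.2°: 24.5870
θ=81.4°: 28.5750
θ=158.4°: 21.1471
θ=191.7°: 20.0981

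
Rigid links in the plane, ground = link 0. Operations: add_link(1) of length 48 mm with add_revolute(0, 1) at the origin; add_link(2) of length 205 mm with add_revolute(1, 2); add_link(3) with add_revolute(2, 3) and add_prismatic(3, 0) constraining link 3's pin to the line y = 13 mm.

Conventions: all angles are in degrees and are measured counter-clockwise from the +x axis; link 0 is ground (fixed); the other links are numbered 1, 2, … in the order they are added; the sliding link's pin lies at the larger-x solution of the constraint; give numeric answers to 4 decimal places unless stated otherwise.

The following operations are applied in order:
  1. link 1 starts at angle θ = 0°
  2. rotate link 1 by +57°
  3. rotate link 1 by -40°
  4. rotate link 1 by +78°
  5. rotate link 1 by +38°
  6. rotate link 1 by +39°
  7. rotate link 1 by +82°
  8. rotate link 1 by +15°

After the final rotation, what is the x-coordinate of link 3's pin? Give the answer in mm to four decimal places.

geometry: r = 48 mm, L = 205 mm, e = 13 mm; θ starts at 0°
rotate link 1 by +57°: θ ← 0° +57° = 57°
rotate link 1 by -40°: θ ← 57° -40° = 17°
rotate link 1 by +78°: θ ← 17° +78° = 95°
rotate link 1 by +38°: θ ← 95° +38° = 133°
rotate link 1 by +39°: θ ← 133° +39° = 172°
rotate link 1 by +82°: θ ← 172° +82° = 254°
rotate link 1 by +15°: θ ← 254° +15° = 269°
crank pin P = (r cos θ, r sin θ) = (-0.837716, -47.992689)
h = r sin θ − e = -47.992689 − 13 = -60.992689
x = r cos θ + √(L² − h²) = -0.837716 + 195.716356 = 194.878640

194.8786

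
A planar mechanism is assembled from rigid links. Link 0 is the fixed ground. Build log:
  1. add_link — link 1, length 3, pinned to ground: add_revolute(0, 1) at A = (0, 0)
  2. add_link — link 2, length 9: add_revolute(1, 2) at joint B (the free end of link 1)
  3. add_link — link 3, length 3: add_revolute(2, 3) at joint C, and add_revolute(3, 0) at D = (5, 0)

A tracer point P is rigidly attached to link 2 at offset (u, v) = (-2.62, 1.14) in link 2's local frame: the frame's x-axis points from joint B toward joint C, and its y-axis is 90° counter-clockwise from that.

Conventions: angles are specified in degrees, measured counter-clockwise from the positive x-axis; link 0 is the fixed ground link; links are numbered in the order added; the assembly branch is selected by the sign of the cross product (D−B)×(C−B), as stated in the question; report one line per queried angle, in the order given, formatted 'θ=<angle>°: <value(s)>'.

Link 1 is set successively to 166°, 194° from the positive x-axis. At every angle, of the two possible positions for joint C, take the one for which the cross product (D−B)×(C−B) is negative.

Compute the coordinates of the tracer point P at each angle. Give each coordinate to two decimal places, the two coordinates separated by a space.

A=(0,0), D=(5.00,0)
θ=166°: B = A + 3.00·(cos166°, sin166°) = (-2.9109, 0.7258)
θ=166°: |BD| = 7.9441
θ=166°: circle(B,9.00) ∩ circle(D,3.00): a=8.5037, h=2.9473
θ=166°:   candidates: C₊=(5.8265,2.8839) cross=23.414; C₋=(5.2880,-2.9861) cross=-23.414
θ=166°:   branch - wants cross < 0 → take C=(5.2880,-2.9861) (cross=-23.414)
θ=166°: ex = (C−B)/|BC| = (0.9110,-0.4124); ey = (0.4124,0.9110)
θ=166°: P = B + -2.62·ex + 1.14·ey = (-4.8275,2.8449)
θ=194°: B = A + 3.00·(cos194°, sin194°) = (-2.9109, -0.7258)
θ=194°: |BD| = 7.9441
θ=194°: circle(B,9.00) ∩ circle(D,3.00): a=8.5037, h=2.9473
θ=194°:   candidates: C₊=(5.2880,2.9861) cross=23.414; C₋=(5.8265,-2.8839) cross=-23.414
θ=194°:   branch - wants cross < 0 → take C=(5.8265,-2.8839) (cross=-23.414)
θ=194°: ex = (C−B)/|BC| = (0.9708,-0.2398); ey = (0.2398,0.9708)
θ=194°: P = B + -2.62·ex + 1.14·ey = (-5.1811,1.0092)

θ=166°: -4.83 2.84
θ=194°: -5.18 1.01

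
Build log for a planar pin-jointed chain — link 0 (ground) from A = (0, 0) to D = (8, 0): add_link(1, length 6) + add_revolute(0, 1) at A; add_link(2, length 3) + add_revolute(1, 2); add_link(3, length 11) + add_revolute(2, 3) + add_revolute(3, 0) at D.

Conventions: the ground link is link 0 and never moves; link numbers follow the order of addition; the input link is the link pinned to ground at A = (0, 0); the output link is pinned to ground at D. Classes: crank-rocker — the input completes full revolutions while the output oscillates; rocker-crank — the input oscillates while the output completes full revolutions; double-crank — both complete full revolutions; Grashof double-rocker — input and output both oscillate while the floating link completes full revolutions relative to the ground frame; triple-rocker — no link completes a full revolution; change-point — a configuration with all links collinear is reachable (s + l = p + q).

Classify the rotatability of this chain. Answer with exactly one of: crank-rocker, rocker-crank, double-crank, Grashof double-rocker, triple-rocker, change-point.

lengths: ground=8, input=6, coupler=3, output=11
sorted: s=3 (shortest), l=11 (longest), p+q=14
s + l = 14 vs p + q = 14
s + l = p + q → change-point (collinear configuration reachable)

change-point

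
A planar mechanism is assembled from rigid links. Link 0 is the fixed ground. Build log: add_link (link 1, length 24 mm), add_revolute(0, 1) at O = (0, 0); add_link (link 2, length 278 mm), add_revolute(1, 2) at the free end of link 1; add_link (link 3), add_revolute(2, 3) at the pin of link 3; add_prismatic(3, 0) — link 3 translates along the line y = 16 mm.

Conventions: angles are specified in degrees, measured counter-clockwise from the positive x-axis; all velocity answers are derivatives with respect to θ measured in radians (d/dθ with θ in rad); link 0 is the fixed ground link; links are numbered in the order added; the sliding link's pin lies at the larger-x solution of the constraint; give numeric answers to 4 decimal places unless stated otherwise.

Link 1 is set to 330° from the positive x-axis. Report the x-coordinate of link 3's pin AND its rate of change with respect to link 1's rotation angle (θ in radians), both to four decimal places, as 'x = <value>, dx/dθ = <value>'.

geometry: r = 24 mm, L = 278 mm, e = 16 mm
crank pin P = (r cos θ, r sin θ) = (20.784610, -12.000000)
h = r sin θ − e = -12.000000 − 16 = -28.000000
x = r cos θ + √(L² − h²) = 20.784610 + 276.586334 = 297.370943
dx/dθ = −r sin θ − h·r cos θ/√(L² − h²) (θ in radians; h = -28.000000) = 14.104114

x = 297.3709, dx/dθ = 14.1041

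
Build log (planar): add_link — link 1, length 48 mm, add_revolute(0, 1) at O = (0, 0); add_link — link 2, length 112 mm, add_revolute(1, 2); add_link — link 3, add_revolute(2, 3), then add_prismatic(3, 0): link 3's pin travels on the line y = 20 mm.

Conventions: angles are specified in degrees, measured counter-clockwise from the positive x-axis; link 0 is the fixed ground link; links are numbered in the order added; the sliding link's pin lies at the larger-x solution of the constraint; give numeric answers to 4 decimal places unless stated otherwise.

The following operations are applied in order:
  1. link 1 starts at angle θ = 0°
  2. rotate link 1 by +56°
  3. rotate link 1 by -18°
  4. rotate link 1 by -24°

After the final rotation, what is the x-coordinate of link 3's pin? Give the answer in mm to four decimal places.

geometry: r = 48 mm, L = 112 mm, e = 20 mm; θ starts at 0°
rotate link 1 by +56°: θ ← 0° +56° = 56°
rotate link 1 by -18°: θ ← 56° -18° = 38°
rotate link 1 by -24°: θ ← 38° -24° = 14°
crank pin P = (r cos θ, r sin θ) = (46.574195, 11.612251)
h = r sin θ − e = 11.612251 − 20 = -8.387749
x = r cos θ + √(L² − h²) = 46.574195 + 111.685477 = 158.259671

158.2597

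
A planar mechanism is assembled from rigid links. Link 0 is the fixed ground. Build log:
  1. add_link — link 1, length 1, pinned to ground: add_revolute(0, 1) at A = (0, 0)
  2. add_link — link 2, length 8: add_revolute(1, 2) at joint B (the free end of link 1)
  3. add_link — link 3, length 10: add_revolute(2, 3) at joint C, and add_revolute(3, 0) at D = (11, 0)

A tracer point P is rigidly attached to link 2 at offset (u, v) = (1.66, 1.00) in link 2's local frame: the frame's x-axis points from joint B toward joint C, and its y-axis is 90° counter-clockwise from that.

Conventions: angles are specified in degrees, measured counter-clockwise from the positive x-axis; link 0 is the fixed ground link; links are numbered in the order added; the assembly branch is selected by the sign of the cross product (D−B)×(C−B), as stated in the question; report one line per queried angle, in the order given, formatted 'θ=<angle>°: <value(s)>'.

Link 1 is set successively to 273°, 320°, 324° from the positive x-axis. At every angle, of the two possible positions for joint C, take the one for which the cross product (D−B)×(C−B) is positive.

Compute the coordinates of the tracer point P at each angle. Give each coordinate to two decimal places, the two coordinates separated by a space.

A=(0,0), D=(11.00,0)
θ=273°: B = A + 1.00·(cos273°, sin273°) = (0.0523, -0.9986)
θ=273°: |BD| = 10.9931
θ=273°: circle(B,8.00) ∩ circle(D,10.00): a=3.8592, h=7.0076
θ=273°:   candidates: C₊=(3.2590,6.3306) cross=77.036; C₋=(4.5321,-7.6267) cross=-77.036
θ=273°:   branch + wants cross > 0 → take C=(3.2590,6.3306) (cross=77.036)
θ=273°: ex = (C−B)/|BC| = (0.4008,0.9162); ey = (-0.9162,0.4008)
θ=273°: P = B + 1.66·ex + 1.00·ey = (-0.1984,0.9230)
θ=320°: B = A + 1.00·(cos320°, sin320°) = (0.7660, -0.6428)
θ=320°: |BD| = 10.2541
θ=320°: circle(B,8.00) ∩ circle(D,10.00): a=3.3717, h=7.2548
θ=320°:   candidates: C₊=(3.6763,6.8091) cross=74.391; C₋=(4.5859,-7.6719) cross=-74.391
θ=320°:   branch + wants cross > 0 → take C=(3.6763,6.8091) (cross=74.391)
θ=320°: ex = (C−B)/|BC| = (0.3638,0.9315); ey = (-0.9315,0.3638)
θ=320°: P = B + 1.66·ex + 1.00·ey = (0.4384,1.2673)
θ=324°: B = A + 1.00·(cos324°, sin324°) = (0.8090, -0.5878)
θ=324°: |BD| = 10.2079
θ=324°: circle(B,8.00) ∩ circle(D,10.00): a=3.3406, h=7.2691
θ=324°:   candidates: C₊=(3.7255,6.8616) cross=74.203; C₋=(4.5627,-7.6525) cross=-74.203
θ=324°:   branch + wants cross > 0 → take C=(3.7255,6.8616) (cross=74.203)
θ=324°: ex = (C−B)/|BC| = (0.3646,0.9312); ey = (-0.9312,0.3646)
θ=324°: P = B + 1.66·ex + 1.00·ey = (0.4830,1.3225)

θ=273°: -0.20 0.92
θ=320°: 0.44 1.27
θ=324°: 0.48 1.32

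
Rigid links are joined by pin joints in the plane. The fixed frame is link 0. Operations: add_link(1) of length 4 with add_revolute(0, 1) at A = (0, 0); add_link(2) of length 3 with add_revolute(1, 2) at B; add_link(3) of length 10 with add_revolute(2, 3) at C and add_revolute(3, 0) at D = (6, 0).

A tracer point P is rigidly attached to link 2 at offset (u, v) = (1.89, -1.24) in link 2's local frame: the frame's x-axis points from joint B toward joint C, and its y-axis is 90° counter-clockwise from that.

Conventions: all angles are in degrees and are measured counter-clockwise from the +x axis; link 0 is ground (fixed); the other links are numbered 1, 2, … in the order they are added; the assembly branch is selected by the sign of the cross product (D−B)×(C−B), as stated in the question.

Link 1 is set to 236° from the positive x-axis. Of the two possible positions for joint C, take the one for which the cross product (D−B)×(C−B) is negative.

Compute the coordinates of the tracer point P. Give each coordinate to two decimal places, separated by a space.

A=(0,0), D=(6.00,0)
B = A + 4.00·(cos236°, sin236°) = (-2.2368, -3.3162)
|BD| = 8.8793
circle(B,3.00) ∩ circle(D,10.00): a=-0.6847, h=2.9208
  candidates: C₊=(-3.9627,-0.8624) cross=25.935; C₋=(-1.7811,-6.2813) cross=-25.935
  branch - wants cross < 0 → take C=(-1.7811,-6.2813) (cross=-25.935)
ex = (C−B)/|BC| = (0.1519,-0.9884); ey = (0.9884,0.1519)
P = B + 1.89·ex + -1.24·ey = (-3.1753,-5.3726)

-3.18 -5.37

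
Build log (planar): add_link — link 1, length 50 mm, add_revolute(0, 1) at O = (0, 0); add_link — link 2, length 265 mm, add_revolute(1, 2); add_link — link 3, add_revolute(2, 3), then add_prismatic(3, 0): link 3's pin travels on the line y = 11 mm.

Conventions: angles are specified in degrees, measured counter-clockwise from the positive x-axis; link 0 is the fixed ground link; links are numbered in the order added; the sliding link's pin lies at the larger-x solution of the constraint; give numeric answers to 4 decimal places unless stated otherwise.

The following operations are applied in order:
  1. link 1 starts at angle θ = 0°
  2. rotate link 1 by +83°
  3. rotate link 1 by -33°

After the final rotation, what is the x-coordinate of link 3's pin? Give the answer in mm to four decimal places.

geometry: r = 50 mm, L = 265 mm, e = 11 mm; θ starts at 0°
rotate link 1 by +83°: θ ← 0° +83° = 83°
rotate link 1 by -33°: θ ← 83° -33° = 50°
crank pin P = (r cos θ, r sin θ) = (32.139380, 38.302222)
h = r sin θ − e = 38.302222 − 11 = 27.302222
x = r cos θ + √(L² − h²) = 32.139380 + 263.589811 = 295.729192

295.7292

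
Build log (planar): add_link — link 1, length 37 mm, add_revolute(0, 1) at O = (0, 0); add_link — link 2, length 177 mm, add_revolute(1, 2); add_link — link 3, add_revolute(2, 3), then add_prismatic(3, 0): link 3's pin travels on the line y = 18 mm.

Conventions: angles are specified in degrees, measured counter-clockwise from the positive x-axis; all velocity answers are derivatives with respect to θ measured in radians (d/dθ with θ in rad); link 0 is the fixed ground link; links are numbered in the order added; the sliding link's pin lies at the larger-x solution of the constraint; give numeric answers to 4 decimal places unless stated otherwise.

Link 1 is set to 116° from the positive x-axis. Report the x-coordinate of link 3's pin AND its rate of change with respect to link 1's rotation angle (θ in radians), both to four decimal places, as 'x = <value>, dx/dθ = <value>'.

geometry: r = 37 mm, L = 177 mm, e = 18 mm
crank pin P = (r cos θ, r sin θ) = (-16.219732, 33.255380)
h = r sin θ − e = 33.255380 − 18 = 15.255380
x = r cos θ + √(L² − h²) = -16.219732 + 176.341355 = 160.121622
dx/dθ = −r sin θ − h·r cos θ/√(L² − h²) (θ in radians; h = 15.255380) = -31.852202

x = 160.1216, dx/dθ = -31.8522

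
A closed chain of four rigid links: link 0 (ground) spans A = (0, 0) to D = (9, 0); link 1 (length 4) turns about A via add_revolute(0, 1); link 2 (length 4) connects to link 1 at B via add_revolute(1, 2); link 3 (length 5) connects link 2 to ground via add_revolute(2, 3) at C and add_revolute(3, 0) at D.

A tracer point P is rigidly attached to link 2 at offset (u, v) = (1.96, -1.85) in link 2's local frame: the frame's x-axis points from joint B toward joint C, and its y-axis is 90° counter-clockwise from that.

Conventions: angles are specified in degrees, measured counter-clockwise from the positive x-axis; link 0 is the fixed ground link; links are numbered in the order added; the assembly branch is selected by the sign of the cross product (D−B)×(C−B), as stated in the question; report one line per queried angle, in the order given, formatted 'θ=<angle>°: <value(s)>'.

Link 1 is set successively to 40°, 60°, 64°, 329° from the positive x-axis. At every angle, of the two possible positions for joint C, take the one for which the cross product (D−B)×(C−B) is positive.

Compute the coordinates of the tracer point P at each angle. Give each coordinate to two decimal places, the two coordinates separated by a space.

A=(0,0), D=(9.00,0)
θ=40°: B = A + 4.00·(cos40°, sin40°) = (3.0642, 2.5712)
θ=40°: |BD| = 6.4688
θ=40°: circle(B,4.00) ∩ circle(D,5.00): a=2.5387, h=3.0911
θ=40°:   candidates: C₊=(6.6224,4.3985) cross=19.996; C₋=(4.1651,-1.2744) cross=-19.996
θ=40°:   branch + wants cross > 0 → take C=(6.6224,4.3985) (cross=19.996)
θ=40°: ex = (C−B)/|BC| = (0.8895,0.4568); ey = (-0.4568,0.8895)
θ=40°: P = B + 1.96·ex + -1.85·ey = (5.6528,1.8209)
θ=60°: B = A + 4.00·(cos60°, sin60°) = (2.0000, 3.4641)
θ=60°: |BD| = 7.8102
θ=60°: circle(B,4.00) ∩ circle(D,5.00): a=3.3290, h=2.2177
θ=60°:   candidates: C₊=(5.9672,3.9752) cross=17.321; C₋=(4.0000,-0.0000) cross=-17.321
θ=60°:   branch + wants cross > 0 → take C=(5.9672,3.9752) (cross=17.321)
θ=60°: ex = (C−B)/|BC| = (0.9918,0.1278); ey = (-0.1278,0.9918)
θ=60°: P = B + 1.96·ex + -1.85·ey = (4.1803,1.8797)
θ=64°: B = A + 4.00·(cos64°, sin64°) = (1.7535, 3.5952)
θ=64°: |BD| = 8.0893
θ=64°: circle(B,4.00) ∩ circle(D,5.00): a=3.4884, h=1.9574
θ=64°:   candidates: C₊=(5.7483,3.7982) cross=15.834; C₋=(4.0085,0.2914) cross=-15.834
θ=64°:   branch + wants cross > 0 → take C=(5.7483,3.7982) (cross=15.834)
θ=64°: ex = (C−B)/|BC| = (0.9987,0.0508); ey = (-0.0508,0.9987)
θ=64°: P = B + 1.96·ex + -1.85·ey = (3.8049,1.8471)
θ=329°: B = A + 4.00·(cos329°, sin329°) = (3.4287, -2.0602)
θ=329°: |BD| = 5.9400
θ=329°: circle(B,4.00) ∩ circle(D,5.00): a=2.2124, h=3.3324
θ=329°:   candidates: C₊=(4.3480,1.8328) cross=19.795; C₋=(6.6596,-4.4184) cross=-19.795
θ=329°:   branch + wants cross > 0 → take C=(4.3480,1.8328) (cross=19.795)
θ=329°: ex = (C−B)/|BC| = (0.2298,0.9732); ey = (-0.9732,0.2298)
θ=329°: P = B + 1.96·ex + -1.85·ey = (5.6796,-0.5778)

θ=40°: 5.65 1.82
θ=60°: 4.18 1.88
θ=64°: 3.80 1.85
θ=329°: 5.68 -0.58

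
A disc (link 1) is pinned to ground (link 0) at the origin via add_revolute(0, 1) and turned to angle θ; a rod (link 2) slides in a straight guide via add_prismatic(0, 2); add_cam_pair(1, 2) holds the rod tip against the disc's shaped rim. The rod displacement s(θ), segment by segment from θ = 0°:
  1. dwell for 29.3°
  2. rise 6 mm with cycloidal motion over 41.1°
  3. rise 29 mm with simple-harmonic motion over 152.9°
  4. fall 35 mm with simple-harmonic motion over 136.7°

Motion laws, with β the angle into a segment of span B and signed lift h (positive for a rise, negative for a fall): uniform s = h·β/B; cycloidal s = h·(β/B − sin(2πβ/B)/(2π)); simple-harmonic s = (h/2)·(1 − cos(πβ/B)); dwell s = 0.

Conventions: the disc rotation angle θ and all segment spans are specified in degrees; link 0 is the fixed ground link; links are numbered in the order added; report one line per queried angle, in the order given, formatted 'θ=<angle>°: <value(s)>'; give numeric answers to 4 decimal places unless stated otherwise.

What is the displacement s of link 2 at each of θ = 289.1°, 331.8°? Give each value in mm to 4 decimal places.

segment 1 (0° to 29.3°, dwell): s unchanged at 0.0000
segment 2 (29.3° to 70.4°, cycloidal, h = 6) is passed completely: s = 0.0000 + (6) = 6.0000
segment 3 (70.4° to 223.3°, simple-harmonic, h = 29) is passed completely: s = 6.0000 + (29) = 35.0000
θ = 289.1° falls in segment 4 (223.3° to 360°, simple-harmonic, h = -35): β = 289.1 − 223.3 = 65.8°, B = 136.7°; Δs = -35/2·(1 − cos(π·0.4813)) = -16.4750; s = 35.0000 − 16.4750 = 18.5250
θ = 331.8° falls in segment 4 (223.3° to 360°, simple-harmonic, h = -35): β = 331.8 − 223.3 = 108.5°, B = 136.7°; Δs = -35/2·(1 − cos(π·0.7937)) = -31.4517; s = 35.0000 − 31.4517 = 3.5483

θ=289.1°: 18.5250
θ=331.8°: 3.5483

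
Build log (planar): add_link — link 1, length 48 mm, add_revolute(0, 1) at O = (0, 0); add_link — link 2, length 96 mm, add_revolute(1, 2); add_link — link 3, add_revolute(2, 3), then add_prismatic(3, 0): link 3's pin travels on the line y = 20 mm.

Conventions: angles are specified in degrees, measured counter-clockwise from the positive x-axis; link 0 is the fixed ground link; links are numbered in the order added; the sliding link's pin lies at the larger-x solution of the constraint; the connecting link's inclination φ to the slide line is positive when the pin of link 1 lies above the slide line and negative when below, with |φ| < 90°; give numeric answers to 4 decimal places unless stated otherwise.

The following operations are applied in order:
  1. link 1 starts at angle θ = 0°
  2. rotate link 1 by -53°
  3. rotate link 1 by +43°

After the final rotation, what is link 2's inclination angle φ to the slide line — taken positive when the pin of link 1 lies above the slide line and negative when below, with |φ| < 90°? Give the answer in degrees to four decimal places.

geometry: r = 48 mm, L = 96 mm, e = 20 mm; θ starts at 0°
rotate link 1 by -53°: θ ← 0° -53° = -53°
rotate link 1 by +43°: θ ← -53° +43° = -10°
h = r sin θ − e = -8.335113 − 20 = -28.335113
sin φ = h / L = -28.335113 / 96 = -0.29515742
φ = arcsin(-0.29515742) = -17.166977°

-17.1670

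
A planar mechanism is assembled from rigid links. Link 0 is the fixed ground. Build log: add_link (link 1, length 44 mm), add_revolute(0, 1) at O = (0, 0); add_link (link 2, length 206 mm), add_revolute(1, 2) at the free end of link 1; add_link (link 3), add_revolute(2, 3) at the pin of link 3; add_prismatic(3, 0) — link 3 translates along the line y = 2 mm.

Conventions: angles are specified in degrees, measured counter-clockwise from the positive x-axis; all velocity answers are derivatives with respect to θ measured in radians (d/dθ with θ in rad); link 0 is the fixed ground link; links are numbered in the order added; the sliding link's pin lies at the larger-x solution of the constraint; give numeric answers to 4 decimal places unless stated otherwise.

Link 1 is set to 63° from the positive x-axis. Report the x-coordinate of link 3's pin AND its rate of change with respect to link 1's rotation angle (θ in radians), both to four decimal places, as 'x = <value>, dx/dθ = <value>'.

geometry: r = 44 mm, L = 206 mm, e = 2 mm
crank pin P = (r cos θ, r sin θ) = (19.975582, 39.204287)
h = r sin θ − e = 39.204287 − 2 = 37.204287
x = r cos θ + √(L² − h²) = 19.975582 + 202.612539 = 222.588121
dx/dθ = −r sin θ − h·r cos θ/√(L² − h²) (θ in radians; h = 37.204287) = -42.872260

x = 222.5881, dx/dθ = -42.8723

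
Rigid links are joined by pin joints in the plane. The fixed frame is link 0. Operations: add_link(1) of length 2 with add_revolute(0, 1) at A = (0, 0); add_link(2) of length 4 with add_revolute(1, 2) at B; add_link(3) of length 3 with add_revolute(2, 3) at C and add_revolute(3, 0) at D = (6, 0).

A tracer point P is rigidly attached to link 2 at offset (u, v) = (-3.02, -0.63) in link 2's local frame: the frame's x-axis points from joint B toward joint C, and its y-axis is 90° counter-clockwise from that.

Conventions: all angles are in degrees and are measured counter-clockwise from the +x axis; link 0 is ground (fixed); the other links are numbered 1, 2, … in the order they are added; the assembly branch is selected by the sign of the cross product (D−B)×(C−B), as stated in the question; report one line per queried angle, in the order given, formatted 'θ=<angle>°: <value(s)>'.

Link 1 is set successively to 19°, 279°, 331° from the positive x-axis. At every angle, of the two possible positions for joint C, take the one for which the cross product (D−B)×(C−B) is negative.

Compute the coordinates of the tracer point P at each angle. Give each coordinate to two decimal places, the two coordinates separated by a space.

A=(0,0), D=(6.00,0)
θ=19°: B = A + 2.00·(cos19°, sin19°) = (1.8910, 0.6511)
θ=19°: |BD| = 4.1602
θ=19°: circle(B,4.00) ∩ circle(D,3.00): a=2.9214, h=2.7323
θ=19°:   candidates: C₊=(5.2041,2.8925) cross=11.367; C₋=(4.3488,-2.5047) cross=-11.367
θ=19°:   branch - wants cross < 0 → take C=(4.3488,-2.5047) (cross=-11.367)
θ=19°: ex = (C−B)/|BC| = (0.6144,-0.7890); ey = (0.7890,0.6144)
θ=19°: P = B + -3.02·ex + -0.63·ey = (-0.4616,2.6467)
θ=279°: B = A + 2.00·(cos279°, sin279°) = (0.3129, -1.9754)
θ=279°: |BD| = 6.0204
θ=279°: circle(B,4.00) ∩ circle(D,3.00): a=3.5916, h=1.7609
θ=279°:   candidates: C₊=(3.1278,0.8664) cross=10.601; C₋=(4.2834,-2.4603) cross=-10.601
θ=279°:   branch - wants cross < 0 → take C=(4.2834,-2.4603) (cross=-10.601)
θ=279°: ex = (C−B)/|BC| = (0.9926,-0.1212); ey = (0.1212,0.9926)
θ=279°: P = B + -3.02·ex + -0.63·ey = (-2.7612,-2.2346)
θ=331°: B = A + 2.00·(cos331°, sin331°) = (1.7492, -0.9696)
θ=331°: |BD| = 4.3599
θ=331°: circle(B,4.00) ∩ circle(D,3.00): a=2.9827, h=2.6652
θ=331°:   candidates: C₊=(4.0646,2.2922) cross=11.620; C₋=(5.2500,-2.9047) cross=-11.620
θ=331°:   branch - wants cross < 0 → take C=(5.2500,-2.9047) (cross=-11.620)
θ=331°: ex = (C−B)/|BC| = (0.8752,-0.4838); ey = (0.4838,0.8752)
θ=331°: P = B + -3.02·ex + -0.63·ey = (-1.1986,-0.0600)

θ=19°: -0.46 2.65
θ=279°: -2.76 -2.23
θ=331°: -1.20 -0.06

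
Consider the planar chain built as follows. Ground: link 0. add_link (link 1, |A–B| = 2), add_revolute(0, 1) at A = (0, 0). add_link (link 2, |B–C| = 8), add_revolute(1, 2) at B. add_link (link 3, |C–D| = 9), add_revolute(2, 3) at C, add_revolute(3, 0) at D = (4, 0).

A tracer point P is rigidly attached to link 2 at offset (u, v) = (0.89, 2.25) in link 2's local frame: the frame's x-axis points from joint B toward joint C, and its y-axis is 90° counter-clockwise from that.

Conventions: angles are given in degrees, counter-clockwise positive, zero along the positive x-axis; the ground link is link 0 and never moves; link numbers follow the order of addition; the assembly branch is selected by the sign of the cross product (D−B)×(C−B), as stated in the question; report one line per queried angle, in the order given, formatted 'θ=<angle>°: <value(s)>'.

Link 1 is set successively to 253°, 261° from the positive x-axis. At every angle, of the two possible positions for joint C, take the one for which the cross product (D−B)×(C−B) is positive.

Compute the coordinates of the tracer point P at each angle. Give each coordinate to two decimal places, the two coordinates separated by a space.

A=(0,0), D=(4.00,0)
θ=253°: B = A + 2.00·(cos253°, sin253°) = (-0.5847, -1.9126)
θ=253°: |BD| = 4.9677
θ=253°: circle(B,8.00) ∩ circle(D,9.00): a=0.7728, h=7.9626
θ=253°:   candidates: C₊=(-2.9372,5.7337) cross=39.556; C₋=(3.1941,-8.9638) cross=-39.556
θ=253°:   branch + wants cross > 0 → take C=(-2.9372,5.7337) (cross=39.556)
θ=253°: ex = (C−B)/|BC| = (-0.2941,0.9558); ey = (-0.9558,-0.2941)
θ=253°: P = B + 0.89·ex + 2.25·ey = (-2.9970,-1.7236)
θ=261°: B = A + 2.00·(cos261°, sin261°) = (-0.3129, -1.9754)
θ=261°: |BD| = 4.7437
θ=261°: circle(B,8.00) ∩ circle(D,9.00): a=0.5800, h=7.9789
θ=261°:   candidates: C₊=(-3.1081,5.5204) cross=37.850; C₋=(3.5371,-8.9881) cross=-37.850
θ=261°:   branch + wants cross > 0 → take C=(-3.1081,5.5204) (cross=37.850)
θ=261°: ex = (C−B)/|BC| = (-0.3494,0.9370); ey = (-0.9370,-0.3494)
θ=261°: P = B + 0.89·ex + 2.25·ey = (-2.7320,-1.9276)

θ=253°: -3.00 -1.72
θ=261°: -2.73 -1.93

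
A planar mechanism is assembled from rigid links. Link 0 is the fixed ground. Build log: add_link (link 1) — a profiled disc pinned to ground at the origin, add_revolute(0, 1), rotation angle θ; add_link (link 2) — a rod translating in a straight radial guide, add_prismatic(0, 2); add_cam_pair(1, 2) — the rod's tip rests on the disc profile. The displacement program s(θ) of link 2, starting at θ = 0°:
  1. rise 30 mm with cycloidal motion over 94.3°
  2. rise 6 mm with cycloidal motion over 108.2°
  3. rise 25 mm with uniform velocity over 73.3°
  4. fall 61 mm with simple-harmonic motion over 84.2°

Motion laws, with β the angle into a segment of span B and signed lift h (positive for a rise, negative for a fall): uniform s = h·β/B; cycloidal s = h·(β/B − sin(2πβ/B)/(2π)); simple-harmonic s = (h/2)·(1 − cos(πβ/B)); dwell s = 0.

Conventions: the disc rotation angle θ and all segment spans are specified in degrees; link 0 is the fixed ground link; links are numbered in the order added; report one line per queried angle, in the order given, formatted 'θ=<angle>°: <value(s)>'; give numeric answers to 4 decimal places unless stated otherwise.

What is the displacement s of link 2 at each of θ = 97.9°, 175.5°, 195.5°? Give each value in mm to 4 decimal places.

seg 1 [0°–94.3°] cycloidal, h=30: full span → s += 30 → s = 30.0000
seg 2 [94.3°–202.5°] cycloidal, h=6: θ=97.9° here. β=3.6, B=108.2. 6·(0.0333 − sin(2π·0.0333)/(2π)) = 0.0015 → s = 30.0015
seg 2 [94.3°–202.5°] cycloidal, h=6: θ=175.5° here. β=81.2, B=108.2. 6·(0.7505 − sin(2π·0.7505)/(2π)) = 5.4577 → s = 35.4577
seg 2 [94.3°–202.5°] cycloidal, h=6: θ=195.5° here. β=101.2, B=108.2. 6·(0.9353 − sin(2π·0.9353)/(2π)) = 5.9894 → s = 35.9894

θ=97.9°: 30.0015
θ=175.5°: 35.4577
θ=195.5°: 35.9894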